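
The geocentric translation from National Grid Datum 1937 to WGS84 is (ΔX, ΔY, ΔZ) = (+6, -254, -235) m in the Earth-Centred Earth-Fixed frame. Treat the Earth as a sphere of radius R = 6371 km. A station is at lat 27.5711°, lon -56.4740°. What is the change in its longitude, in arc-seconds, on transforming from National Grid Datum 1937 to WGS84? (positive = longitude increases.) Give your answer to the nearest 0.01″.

Δλ = -4.94″

sin φ = 0.462849, cos φ = 0.886437, sin λ = -0.833635, cos λ = 0.552315.
East component: ΔE = −sin λ·ΔX + cos λ·ΔY = −(-0.833635)(6) + (0.552315)(-254) = -135.29 m.
1° of latitude spans πR/180 = 111195 m; at latitude φ, 1° of longitude spans that × cos φ = 98567.3 m, so Δλ = -135.29 / 98567.3 × 3600 = -4.941″.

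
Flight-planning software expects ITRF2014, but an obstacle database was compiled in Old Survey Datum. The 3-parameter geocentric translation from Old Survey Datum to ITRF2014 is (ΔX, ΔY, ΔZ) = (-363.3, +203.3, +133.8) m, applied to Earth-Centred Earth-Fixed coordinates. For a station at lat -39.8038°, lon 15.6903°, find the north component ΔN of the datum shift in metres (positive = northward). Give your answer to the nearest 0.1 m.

The local north axis is (−sin φ cos λ, −sin φ sin λ, cos φ), giving ΔN = -223.904 + 35.196 + 102.791 = -85.92 m.

ΔN = -85.9 m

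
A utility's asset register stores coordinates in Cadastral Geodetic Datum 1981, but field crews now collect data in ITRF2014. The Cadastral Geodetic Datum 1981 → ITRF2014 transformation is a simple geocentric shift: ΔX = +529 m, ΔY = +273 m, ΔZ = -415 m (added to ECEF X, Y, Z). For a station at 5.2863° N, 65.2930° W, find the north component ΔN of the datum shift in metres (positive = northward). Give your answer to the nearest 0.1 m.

ΔN = -410.8 m

At φ = 5.2863°, λ = -65.2930°: sin φ = 0.092132, cos φ = 0.995747, sin λ = -0.908457, cos λ = 0.417978.
ΔN = −sin φ cos λ·ΔX − sin φ sin λ·ΔY + cos φ·ΔZ = −(0.092132)(0.417978)(529) − (0.092132)(-0.908457)(273) + (0.995747)(-415) = -410.76 m.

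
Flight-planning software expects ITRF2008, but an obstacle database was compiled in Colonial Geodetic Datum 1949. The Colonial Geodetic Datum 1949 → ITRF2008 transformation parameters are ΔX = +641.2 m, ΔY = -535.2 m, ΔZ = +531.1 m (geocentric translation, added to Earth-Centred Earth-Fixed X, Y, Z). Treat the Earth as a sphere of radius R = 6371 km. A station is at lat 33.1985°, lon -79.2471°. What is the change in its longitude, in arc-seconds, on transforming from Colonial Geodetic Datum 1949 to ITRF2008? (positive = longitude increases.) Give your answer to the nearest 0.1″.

Δλ = 20.5″

sin φ = 0.547541, cos φ = 0.836779, sin λ = -0.982441, cos λ = 0.186574.
East component: ΔE = −sin λ·ΔX + cos λ·ΔY = −(-0.982441)(641.2) + (0.186574)(-535.2) = 530.09 m.
1° of latitude spans πR/180 = 111195 m; at latitude φ, 1° of longitude spans that × cos φ = 93045.5 m, so Δλ = 530.09 / 93045.5 × 3600 = 20.509″.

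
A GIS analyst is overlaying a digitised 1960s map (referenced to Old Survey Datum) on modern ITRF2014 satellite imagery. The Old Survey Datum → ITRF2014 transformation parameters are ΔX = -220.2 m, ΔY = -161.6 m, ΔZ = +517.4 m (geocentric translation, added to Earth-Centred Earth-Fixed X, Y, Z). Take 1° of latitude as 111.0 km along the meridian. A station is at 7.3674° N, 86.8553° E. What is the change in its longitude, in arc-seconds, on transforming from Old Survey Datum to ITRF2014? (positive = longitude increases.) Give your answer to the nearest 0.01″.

sin φ = 0.128231, cos φ = 0.991744, sin λ = 0.998494, cos λ = 0.054858.
East component: ΔE = −sin λ·ΔX + cos λ·ΔY = −(0.998494)(-220.2) + (0.054858)(-161.6) = 211.00 m.
1° of latitude spans 111000 m; at latitude φ, 1° of longitude spans that × cos φ = 110083.6 m, so Δλ = 211.00 / 110083.6 × 3600 = 6.900″.

Δλ = 6.90″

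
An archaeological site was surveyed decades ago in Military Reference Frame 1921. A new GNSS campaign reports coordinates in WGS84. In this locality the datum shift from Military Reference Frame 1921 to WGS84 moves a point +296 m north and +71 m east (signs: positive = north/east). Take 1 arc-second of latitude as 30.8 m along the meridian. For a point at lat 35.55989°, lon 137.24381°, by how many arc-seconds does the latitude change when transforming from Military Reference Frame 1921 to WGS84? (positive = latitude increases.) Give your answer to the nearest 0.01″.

1″ of latitude = 30.80 m, so Δφ = 296.0 / 30.80 = 9.610″.

Δφ = 9.61″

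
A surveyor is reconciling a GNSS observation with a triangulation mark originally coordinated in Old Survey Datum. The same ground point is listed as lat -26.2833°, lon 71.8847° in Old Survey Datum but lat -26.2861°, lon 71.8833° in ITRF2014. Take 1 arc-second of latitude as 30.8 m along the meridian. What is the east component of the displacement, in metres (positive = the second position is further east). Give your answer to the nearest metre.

Δφ = -26.2861° − -26.2833° = -0.0028°; Δλ = 71.8833° − 71.8847° = -0.0014°.
1° of latitude = 3600 × 30.80 = 110880 m.
ΔN = Δφ × 110880 = -310.5 m; ΔE = Δλ × 110880 × cos(-26.2833°) = -0.0014 × 110880 × 0.896616 = -139.2 m.

ΔE = -139 m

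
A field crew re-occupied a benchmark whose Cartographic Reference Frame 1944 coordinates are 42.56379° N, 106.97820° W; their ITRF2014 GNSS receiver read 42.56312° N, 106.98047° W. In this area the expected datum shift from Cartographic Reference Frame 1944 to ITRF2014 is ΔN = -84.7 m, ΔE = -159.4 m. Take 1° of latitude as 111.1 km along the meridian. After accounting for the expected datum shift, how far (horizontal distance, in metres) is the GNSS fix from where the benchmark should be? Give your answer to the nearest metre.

Observed coordinate differences: Δφ = -0.00067°, Δλ = -0.00227°.
Converting to metres (1° lat = 111100 m, cos φ = 0.736525): observed ΔN = -74.4 m, observed ΔE = -185.7 m.
Subtracting the expected shift leaves a residual of -74.4 − (-84.7) = 10.3 m north and -185.7 − (-159.4) = -26.3 m east.
Residual distance = √(10.3² + (-26.3)²) = 28.3 m.

28 m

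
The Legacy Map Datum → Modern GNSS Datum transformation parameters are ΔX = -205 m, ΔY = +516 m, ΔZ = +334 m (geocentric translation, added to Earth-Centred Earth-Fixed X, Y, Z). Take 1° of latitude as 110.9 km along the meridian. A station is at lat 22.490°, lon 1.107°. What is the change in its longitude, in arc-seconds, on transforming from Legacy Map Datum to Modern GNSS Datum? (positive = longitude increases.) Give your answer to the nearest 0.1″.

Δλ = 18.3″

sin φ = 0.382522, cos φ = 0.923946, sin λ = 0.019320, cos λ = 0.999813.
East component: ΔE = −sin λ·ΔX + cos λ·ΔY = −(0.019320)(-205) + (0.999813)(516) = 519.86 m.
1° of latitude spans 110900 m; at latitude φ, 1° of longitude spans that × cos φ = 102465.6 m, so Δλ = 519.86 / 102465.6 × 3600 = 18.265″.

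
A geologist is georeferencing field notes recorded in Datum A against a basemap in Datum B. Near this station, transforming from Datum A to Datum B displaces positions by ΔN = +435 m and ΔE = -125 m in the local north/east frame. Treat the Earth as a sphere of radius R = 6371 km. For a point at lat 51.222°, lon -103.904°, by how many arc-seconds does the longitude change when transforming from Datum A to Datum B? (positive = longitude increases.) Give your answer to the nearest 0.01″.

Δλ = -6.46″

At latitude 51.222°, cos φ = 0.626305.
One radian of longitude at latitude φ spans R cos φ, so Δλ = ΔE / (R cos φ) = -125.0 / (6371000 × 0.626305) = -3.1327e-05 rad = -6.462″.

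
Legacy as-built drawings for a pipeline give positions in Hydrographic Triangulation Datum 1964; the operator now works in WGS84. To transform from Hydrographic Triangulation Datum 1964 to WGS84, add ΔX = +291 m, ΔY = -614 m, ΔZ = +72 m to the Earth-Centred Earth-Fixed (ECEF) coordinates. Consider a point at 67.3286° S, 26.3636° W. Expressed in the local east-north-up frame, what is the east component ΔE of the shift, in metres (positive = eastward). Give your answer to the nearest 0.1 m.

At φ = -67.3286°, λ = -26.3636°: sin φ = -0.922731, cos φ = 0.385445, sin λ = -0.444066, cos λ = 0.895994.
ΔE = −sin λ·ΔX + cos λ·ΔY = −(-0.444066)·(291) + (0.895994)·(-614) = -420.92 m.

ΔE = -420.9 m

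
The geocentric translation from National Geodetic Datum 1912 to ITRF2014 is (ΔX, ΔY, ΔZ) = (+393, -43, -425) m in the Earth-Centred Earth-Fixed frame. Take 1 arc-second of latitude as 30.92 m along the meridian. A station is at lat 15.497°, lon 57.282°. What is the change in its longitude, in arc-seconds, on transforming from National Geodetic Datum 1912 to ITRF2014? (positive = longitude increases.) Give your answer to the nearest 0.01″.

Δλ = -11.88″

sin φ = 0.267188, cos φ = 0.963644, sin λ = 0.841341, cos λ = 0.540505.
East component: ΔE = −sin λ·ΔX + cos λ·ΔY = −(0.841341)(393) + (0.540505)(-43) = -353.89 m.
1° of latitude spans 3600 × 30.92 = 111312 m; at latitude φ, 1° of longitude spans that × cos φ = 107265.2 m, so Δλ = -353.89 / 107265.2 × 3600 = -11.877″.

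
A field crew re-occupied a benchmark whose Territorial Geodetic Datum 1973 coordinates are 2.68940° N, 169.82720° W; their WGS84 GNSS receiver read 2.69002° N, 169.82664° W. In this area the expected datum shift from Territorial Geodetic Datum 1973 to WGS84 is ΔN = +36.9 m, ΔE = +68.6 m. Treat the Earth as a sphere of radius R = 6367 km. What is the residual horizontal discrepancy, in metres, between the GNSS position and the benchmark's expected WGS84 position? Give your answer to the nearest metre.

Observed coordinate differences: Δφ = +0.00062°, Δλ = +0.00056°.
Converting to metres (1° lat = 111125 m, cos φ = 0.998899): observed ΔN = 68.9 m, observed ΔE = 62.2 m.
Subtracting the expected shift leaves a residual of 68.9 − (36.9) = 32.0 m north and 62.2 − (68.6) = -6.4 m east.
Residual distance = √(32.0² + (-6.4)²) = 32.6 m.

33 m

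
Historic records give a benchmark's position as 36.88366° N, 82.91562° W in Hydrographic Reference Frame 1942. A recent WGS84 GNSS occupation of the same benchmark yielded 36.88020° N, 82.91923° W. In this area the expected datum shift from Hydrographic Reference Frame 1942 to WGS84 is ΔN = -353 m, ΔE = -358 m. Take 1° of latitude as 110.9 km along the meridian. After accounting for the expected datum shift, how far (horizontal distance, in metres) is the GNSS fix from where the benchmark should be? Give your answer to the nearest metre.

49 m

Observed coordinate differences: Δφ = -0.00346°, Δλ = -0.00361°.
Converting to metres (1° lat = 110900 m, cos φ = 0.799856): observed ΔN = -383.7 m, observed ΔE = -320.2 m.
Subtracting the expected shift leaves a residual of -383.7 − (-353) = -30.7 m north and -320.2 − (-358) = 37.8 m east.
Residual distance = √((-30.7)² + 37.8²) = 48.7 m.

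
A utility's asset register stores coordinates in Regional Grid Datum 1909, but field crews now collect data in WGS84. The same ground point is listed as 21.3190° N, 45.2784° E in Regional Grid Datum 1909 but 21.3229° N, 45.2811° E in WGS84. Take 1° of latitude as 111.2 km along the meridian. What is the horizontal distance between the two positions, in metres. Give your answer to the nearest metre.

Δφ = 21.3229° − 21.3190° = +0.0039°; Δλ = 45.2811° − 45.2784° = +0.0027°.
ΔN = Δφ × 111200 = 433.7 m; ΔE = Δλ × 111200 × cos(21.3190°) = +0.0027 × 111200 × 0.931571 = 279.7 m.
Distance = √(ΔE² + ΔN²) = √(279.7² + 433.7²) = 516.0 m.

516 m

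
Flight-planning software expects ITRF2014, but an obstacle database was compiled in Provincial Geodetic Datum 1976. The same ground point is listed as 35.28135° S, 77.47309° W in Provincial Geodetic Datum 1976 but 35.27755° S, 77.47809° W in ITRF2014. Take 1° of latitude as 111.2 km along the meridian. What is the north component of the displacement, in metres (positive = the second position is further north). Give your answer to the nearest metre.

Δφ = -35.27755° − -35.28135° = +0.00380°; Δλ = -77.47809° − -77.47309° = -0.00500°.
ΔN = Δφ × 111200 = 422.6 m; ΔE = Δλ × 111200 × cos(-35.28135°) = -0.00500 × 111200 × 0.816326 = -453.9 m.

ΔN = 423 m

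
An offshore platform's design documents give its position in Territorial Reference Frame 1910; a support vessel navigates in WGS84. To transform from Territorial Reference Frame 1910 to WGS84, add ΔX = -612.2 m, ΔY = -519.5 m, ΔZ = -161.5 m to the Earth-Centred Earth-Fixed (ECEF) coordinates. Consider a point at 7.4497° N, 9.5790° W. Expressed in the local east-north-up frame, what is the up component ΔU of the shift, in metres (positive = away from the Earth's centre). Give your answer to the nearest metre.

The local up (radial) axis is (cos φ cos λ, cos φ sin λ, sin φ), giving ΔU = -598.569 + 85.719 − 20.939 = -533.79 m.

ΔU = -534 m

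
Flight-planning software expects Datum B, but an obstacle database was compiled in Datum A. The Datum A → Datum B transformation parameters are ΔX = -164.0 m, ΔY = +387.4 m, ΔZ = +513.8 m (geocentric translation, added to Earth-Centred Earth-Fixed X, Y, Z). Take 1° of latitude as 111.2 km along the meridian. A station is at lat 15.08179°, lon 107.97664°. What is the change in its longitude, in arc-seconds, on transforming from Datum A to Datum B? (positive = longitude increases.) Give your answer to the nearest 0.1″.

sin φ = 0.260198, cos φ = 0.965555, sin λ = 0.951182, cos λ = -0.308629.
East component: ΔE = −sin λ·ΔX + cos λ·ΔY = −(0.951182)(-164.0) + (-0.308629)(387.4) = 36.43 m.
1° of latitude spans 111200 m; at latitude φ, 1° of longitude spans that × cos φ = 107369.8 m, so Δλ = 36.43 / 107369.8 × 3600 = 1.221″.

Δλ = 1.2″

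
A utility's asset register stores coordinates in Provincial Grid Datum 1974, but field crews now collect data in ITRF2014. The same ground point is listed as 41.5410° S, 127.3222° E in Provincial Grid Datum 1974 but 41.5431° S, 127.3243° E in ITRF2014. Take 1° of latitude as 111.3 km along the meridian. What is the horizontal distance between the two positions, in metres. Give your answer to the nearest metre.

292 m

Δφ = -41.5431° − -41.5410° = -0.0021°; Δλ = 127.3243° − 127.3222° = +0.0021°.
ΔN = Δφ × 111300 = -233.7 m; ΔE = Δλ × 111300 × cos(-41.5410°) = +0.0021 × 111300 × 0.748481 = 174.9 m.
Distance = √(ΔE² + ΔN²) = √(174.9² + (-233.7)²) = 291.9 m.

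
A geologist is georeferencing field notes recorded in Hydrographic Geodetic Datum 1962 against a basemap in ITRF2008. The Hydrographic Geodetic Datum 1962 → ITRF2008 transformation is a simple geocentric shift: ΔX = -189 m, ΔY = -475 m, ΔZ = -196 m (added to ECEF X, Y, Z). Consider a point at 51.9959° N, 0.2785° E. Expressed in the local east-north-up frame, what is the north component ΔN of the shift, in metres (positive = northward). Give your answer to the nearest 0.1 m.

ΔN = 30.1 m

At φ = 51.9959°, λ = 0.2785°: sin φ = 0.787967, cos φ = 0.615718, sin λ = 0.004861, cos λ = 0.999988.
ΔN = −sin φ cos λ·ΔX − sin φ sin λ·ΔY + cos φ·ΔZ = −(0.787967)(0.999988)(-189) − (0.787967)(0.004861)(-475) + (0.615718)(-196) = 30.06 m.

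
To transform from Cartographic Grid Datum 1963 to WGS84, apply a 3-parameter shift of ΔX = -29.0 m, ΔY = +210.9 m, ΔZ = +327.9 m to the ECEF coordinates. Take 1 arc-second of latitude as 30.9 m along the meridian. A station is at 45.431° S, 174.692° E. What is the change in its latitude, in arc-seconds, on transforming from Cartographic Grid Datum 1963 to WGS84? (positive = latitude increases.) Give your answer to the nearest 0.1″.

sin φ = -0.712406, cos φ = 0.701768, sin λ = 0.092510, cos λ = -0.995712.
North component: ΔN = −sin φ cos λ·ΔX − sin φ sin λ·ΔY + cos φ·ΔZ = −(-0.712406)(-0.995712)(-29.0) − (-0.712406)(0.092510)(210.9) + (0.701768)(327.9) = 264.58 m.
1° of latitude spans 3600 × 30.90 = 111240 m, so Δφ = 264.58 / 111240 × 3600 = 8.562″.

Δφ = 8.6″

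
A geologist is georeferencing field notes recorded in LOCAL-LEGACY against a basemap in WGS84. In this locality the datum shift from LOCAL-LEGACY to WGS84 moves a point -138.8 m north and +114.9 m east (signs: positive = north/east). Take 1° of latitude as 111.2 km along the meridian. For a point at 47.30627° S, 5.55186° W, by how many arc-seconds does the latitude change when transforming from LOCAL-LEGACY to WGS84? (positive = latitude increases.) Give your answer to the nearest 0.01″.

1° of latitude = 111.2 km, so Δφ = -138.8 / 111200 = -0.0012482° = -4.494″.

Δφ = -4.49″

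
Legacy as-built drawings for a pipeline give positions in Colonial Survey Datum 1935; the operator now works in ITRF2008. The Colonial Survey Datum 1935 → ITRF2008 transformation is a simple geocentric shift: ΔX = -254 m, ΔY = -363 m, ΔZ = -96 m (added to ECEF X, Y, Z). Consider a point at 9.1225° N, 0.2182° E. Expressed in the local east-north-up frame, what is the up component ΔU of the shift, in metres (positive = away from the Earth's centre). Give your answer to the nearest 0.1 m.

At φ = 9.1225°, λ = 0.2182°: sin φ = 0.158546, cos φ = 0.987352, sin λ = 0.003808, cos λ = 0.999993.
ΔU = cos φ cos λ·ΔX + cos φ sin λ·ΔY + sin φ·ΔZ = (0.987352)(0.999993)(-254) + (0.987352)(0.003808)(-363) + (0.158546)(-96) = -267.37 m.

ΔU = -267.4 m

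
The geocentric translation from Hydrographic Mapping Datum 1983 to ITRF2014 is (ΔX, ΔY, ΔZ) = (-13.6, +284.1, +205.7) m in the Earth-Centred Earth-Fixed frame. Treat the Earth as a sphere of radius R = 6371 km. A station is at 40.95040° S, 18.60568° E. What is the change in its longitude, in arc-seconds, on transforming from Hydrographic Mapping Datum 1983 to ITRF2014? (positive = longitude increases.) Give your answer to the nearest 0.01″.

sin φ = -0.655405, cos φ = 0.755277, sin λ = 0.319053, cos λ = 0.947737.
East component: ΔE = −sin λ·ΔX + cos λ·ΔY = −(0.319053)(-13.6) + (0.947737)(284.1) = 273.59 m.
1° of latitude spans πR/180 = 111195 m; at latitude φ, 1° of longitude spans that × cos φ = 83983.0 m, so Δλ = 273.59 / 83983.0 × 3600 = 11.728″.

Δλ = 11.73″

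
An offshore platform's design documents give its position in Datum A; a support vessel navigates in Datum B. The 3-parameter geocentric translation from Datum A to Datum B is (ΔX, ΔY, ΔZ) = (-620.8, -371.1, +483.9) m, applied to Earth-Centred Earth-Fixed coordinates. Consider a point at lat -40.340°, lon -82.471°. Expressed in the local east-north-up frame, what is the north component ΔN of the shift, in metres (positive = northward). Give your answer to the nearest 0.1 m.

ΔN = 554.3 m

At φ = -40.340°, λ = -82.471°: sin φ = -0.647322, cos φ = 0.762217, sin λ = -0.991379, cos λ = 0.131028.
ΔN = −sin φ cos λ·ΔX − sin φ sin λ·ΔY + cos φ·ΔZ = −(-0.647322)(0.131028)(-620.8) − (-0.647322)(-0.991379)(-371.1) + (0.762217)(483.9) = 554.33 m.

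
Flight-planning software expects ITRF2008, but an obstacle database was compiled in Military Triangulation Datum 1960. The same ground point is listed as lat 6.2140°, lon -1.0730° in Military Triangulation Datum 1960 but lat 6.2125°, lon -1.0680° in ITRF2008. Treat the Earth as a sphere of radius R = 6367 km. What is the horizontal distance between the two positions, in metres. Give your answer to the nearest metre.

Δφ = 6.2125° − 6.2140° = -0.0015°; Δλ = -1.0680° − -1.0730° = +0.0050°.
1° along a meridian = πR/180 = 111125 m.
ΔN = Δφ × 111125 = -166.7 m; ΔE = Δλ × 111125 × cos(6.2140°) = +0.0050 × 111125 × 0.994125 = 552.4 m.
Distance = √(ΔE² + ΔN²) = √(552.4² + (-166.7)²) = 577.0 m.

577 m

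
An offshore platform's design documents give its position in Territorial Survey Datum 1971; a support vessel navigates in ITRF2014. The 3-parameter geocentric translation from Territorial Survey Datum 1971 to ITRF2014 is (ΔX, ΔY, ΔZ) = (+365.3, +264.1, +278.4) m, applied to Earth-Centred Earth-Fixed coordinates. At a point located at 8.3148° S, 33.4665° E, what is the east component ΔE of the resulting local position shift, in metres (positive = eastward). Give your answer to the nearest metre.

The local east axis at (φ, λ) is (−sin λ, cos λ, 0), so ΔE = −sin(33.4665°)·365.3 + cos(33.4665°)·264.1 = 18.87 m.

ΔE = 19 m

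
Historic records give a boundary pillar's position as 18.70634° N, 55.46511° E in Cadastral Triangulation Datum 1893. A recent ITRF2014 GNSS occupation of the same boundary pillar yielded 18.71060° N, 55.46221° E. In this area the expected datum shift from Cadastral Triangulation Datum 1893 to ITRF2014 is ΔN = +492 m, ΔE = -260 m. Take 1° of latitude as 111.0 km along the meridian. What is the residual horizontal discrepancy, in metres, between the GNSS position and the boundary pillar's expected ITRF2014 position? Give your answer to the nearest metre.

49 m

Observed coordinate differences: Δφ = +0.00426°, Δλ = -0.00290°.
Converting to metres (1° lat = 111000 m, cos φ = 0.947175): observed ΔN = 472.9 m, observed ΔE = -304.9 m.
Subtracting the expected shift leaves a residual of 472.9 − (492) = -19.1 m north and -304.9 − (-260) = -44.9 m east.
Residual distance = √((-19.1)² + (-44.9)²) = 48.8 m.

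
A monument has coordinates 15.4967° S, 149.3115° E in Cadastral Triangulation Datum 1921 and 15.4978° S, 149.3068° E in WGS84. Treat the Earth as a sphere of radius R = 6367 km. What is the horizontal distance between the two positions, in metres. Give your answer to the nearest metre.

518 m

Δφ = -15.4978° − -15.4967° = -0.0011°; Δλ = 149.3068° − 149.3115° = -0.0047°.
1° along a meridian = πR/180 = 111125 m.
ΔN = Δφ × 111125 = -122.2 m; ΔE = Δλ × 111125 × cos(-15.4967°) = -0.0047 × 111125 × 0.963646 = -503.3 m.
Distance = √(ΔE² + ΔN²) = √((-503.3)² + (-122.2)²) = 517.9 m.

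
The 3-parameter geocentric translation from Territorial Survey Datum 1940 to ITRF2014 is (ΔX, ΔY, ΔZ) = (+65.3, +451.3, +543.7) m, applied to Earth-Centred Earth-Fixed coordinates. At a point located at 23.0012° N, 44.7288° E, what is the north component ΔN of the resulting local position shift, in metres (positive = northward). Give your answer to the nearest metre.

At φ = 23.0012°, λ = 44.7288°: sin φ = 0.390750, cos φ = 0.920497, sin λ = 0.703752, cos λ = 0.710446.
ΔN = −sin φ cos λ·ΔX − sin φ sin λ·ΔY + cos φ·ΔZ = −(0.390750)(0.710446)(65.3) − (0.390750)(0.703752)(451.3) + (0.920497)(543.7) = 358.24 m.

ΔN = 358 m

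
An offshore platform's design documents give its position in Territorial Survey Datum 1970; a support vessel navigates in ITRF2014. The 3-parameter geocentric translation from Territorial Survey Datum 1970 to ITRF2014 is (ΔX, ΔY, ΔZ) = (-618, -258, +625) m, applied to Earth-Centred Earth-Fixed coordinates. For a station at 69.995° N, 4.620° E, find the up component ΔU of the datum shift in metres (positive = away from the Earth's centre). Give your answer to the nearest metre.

ΔU = 369 m

The local up (radial) axis is (cos φ cos λ, cos φ sin λ, sin φ), giving ΔU = -210.732 − 7.109 + 587.289 = 369.45 m.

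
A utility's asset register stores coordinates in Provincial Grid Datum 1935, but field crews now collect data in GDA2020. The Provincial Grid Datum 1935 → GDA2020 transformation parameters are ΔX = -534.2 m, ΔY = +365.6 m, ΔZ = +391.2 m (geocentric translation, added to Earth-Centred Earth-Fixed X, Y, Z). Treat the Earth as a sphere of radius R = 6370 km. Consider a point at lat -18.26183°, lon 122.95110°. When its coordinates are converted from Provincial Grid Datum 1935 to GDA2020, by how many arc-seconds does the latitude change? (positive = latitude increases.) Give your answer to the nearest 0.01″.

Δφ = 18.09″

sin φ = -0.313360, cos φ = 0.949634, sin λ = 0.839135, cos λ = -0.543923.
North component: ΔN = −sin φ cos λ·ΔX − sin φ sin λ·ΔY + cos φ·ΔZ = −(-0.313360)(-0.543923)(-534.2) − (-0.313360)(0.839135)(365.6) + (0.949634)(391.2) = 558.68 m.
1° of latitude spans πR/180 = 111177 m, so Δφ = 558.68 / 111177 × 3600 = 18.091″.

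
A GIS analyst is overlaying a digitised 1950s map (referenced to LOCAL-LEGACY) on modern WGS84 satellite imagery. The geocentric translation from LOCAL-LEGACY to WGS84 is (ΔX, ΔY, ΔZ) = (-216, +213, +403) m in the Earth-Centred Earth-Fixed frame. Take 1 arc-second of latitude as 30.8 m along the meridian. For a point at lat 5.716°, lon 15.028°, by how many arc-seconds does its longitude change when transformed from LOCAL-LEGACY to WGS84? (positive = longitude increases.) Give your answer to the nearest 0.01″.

sin φ = 0.099598, cos φ = 0.995028, sin λ = 0.259291, cos λ = 0.965799.
East component: ΔE = −sin λ·ΔX + cos λ·ΔY = −(0.259291)(-216) + (0.965799)(213) = 261.72 m.
1° of latitude spans 3600 × 30.80 = 110880 m; at latitude φ, 1° of longitude spans that × cos φ = 110328.7 m, so Δλ = 261.72 / 110328.7 × 3600 = 8.540″.

Δλ = 8.54″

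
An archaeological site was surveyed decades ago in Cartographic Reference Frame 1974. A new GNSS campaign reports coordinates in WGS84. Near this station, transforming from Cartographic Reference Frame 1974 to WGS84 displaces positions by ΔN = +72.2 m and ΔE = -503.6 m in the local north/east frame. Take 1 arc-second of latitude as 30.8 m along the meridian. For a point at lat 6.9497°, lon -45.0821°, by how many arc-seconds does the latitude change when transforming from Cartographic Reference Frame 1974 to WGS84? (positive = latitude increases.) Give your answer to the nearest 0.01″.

Δφ = 2.34″

1″ of latitude = 30.80 m, so Δφ = 72.2 / 30.80 = 2.344″.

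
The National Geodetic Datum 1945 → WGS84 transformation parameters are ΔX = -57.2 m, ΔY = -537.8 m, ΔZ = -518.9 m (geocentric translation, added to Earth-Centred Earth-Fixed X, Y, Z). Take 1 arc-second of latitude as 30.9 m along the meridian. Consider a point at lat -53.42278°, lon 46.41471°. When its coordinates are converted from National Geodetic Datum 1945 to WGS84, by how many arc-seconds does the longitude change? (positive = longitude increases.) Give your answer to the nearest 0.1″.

sin φ = -0.803054, cos φ = 0.595906, sin λ = 0.724349, cos λ = 0.689434.
East component: ΔE = −sin λ·ΔX + cos λ·ΔY = −(0.724349)(-57.2) + (0.689434)(-537.8) = -329.34 m.
1° of latitude spans 3600 × 30.90 = 111240 m; at latitude φ, 1° of longitude spans that × cos φ = 66288.5 m, so Δλ = -329.34 / 66288.5 × 3600 = -17.886″.

Δλ = -17.9″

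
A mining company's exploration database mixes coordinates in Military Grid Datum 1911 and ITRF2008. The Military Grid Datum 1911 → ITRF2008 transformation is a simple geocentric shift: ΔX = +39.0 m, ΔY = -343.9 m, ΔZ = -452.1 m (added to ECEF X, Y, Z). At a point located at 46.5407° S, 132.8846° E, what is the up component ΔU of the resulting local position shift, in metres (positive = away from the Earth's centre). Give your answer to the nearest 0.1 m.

At φ = -46.5407°, λ = 132.8846°: sin φ = -0.725863, cos φ = 0.687839, sin λ = 0.732726, cos λ = -0.680524.
ΔU = cos φ cos λ·ΔX + cos φ sin λ·ΔY + sin φ·ΔZ = (0.687839)(-0.680524)(39.0) + (0.687839)(0.732726)(-343.9) + (-0.725863)(-452.1) = 136.58 m.

ΔU = 136.6 m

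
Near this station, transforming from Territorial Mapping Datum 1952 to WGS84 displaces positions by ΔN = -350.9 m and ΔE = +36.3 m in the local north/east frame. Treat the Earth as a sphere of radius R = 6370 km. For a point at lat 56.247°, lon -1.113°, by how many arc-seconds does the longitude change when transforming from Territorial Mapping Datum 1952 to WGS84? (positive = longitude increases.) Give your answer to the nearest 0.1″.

Δλ = 2.1″

At latitude 56.247°, cos φ = 0.555614.
One radian of longitude at latitude φ spans R cos φ, so Δλ = ΔE / (R cos φ) = 36.3 / (6370000 × 0.555614) = 1.0256e-05 rad = 2.116″.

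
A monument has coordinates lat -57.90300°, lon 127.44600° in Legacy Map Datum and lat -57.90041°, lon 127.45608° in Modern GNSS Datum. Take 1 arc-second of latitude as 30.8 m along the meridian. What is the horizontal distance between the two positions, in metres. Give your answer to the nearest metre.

660 m

Δφ = -57.90041° − -57.90300° = +0.00259°; Δλ = 127.45608° − 127.44600° = +0.01008°.
1° of latitude = 3600 × 30.80 = 110880 m.
ΔN = Δφ × 110880 = 287.2 m; ΔE = Δλ × 110880 × cos(-57.90300°) = +0.01008 × 110880 × 0.531354 = 593.9 m.
Distance = √(ΔE² + ΔN²) = √(593.9² + 287.2²) = 659.7 m.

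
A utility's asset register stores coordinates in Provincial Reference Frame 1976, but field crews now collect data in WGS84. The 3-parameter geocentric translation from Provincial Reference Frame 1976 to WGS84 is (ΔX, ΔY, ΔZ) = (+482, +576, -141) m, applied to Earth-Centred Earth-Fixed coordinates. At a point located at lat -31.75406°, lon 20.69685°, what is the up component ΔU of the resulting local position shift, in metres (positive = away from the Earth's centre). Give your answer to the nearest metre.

The local up (radial) axis is (cos φ cos λ, cos φ sin λ, sin φ), giving ΔU = 383.401 + 173.100 + 74.205 = 630.71 m.

ΔU = 631 m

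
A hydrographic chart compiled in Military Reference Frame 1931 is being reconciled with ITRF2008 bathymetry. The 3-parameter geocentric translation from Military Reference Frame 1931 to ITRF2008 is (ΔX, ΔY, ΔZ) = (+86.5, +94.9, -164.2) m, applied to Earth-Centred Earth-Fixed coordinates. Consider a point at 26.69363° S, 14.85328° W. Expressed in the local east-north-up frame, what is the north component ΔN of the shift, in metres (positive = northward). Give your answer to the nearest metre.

The local north axis is (−sin φ cos λ, −sin φ sin λ, cos φ), giving ΔN = 37.559 − 10.928 − 146.700 = -120.07 m.

ΔN = -120 m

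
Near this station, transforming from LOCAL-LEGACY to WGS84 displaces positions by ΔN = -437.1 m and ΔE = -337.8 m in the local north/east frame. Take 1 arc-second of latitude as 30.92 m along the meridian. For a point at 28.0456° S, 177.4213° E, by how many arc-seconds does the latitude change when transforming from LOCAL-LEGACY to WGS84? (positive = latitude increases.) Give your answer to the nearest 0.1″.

1″ of latitude = 30.92 m, so Δφ = -437.1 / 30.92 = -14.136″.

Δφ = -14.1″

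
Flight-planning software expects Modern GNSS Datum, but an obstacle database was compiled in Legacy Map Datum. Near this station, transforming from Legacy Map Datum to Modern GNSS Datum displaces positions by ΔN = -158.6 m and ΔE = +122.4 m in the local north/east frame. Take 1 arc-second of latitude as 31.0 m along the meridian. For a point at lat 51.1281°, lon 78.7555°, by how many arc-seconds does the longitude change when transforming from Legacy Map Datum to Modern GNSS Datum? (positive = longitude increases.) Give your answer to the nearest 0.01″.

Δλ = 6.29″

At latitude 51.1281°, cos φ = 0.627581.
1″ of longitude at this latitude = 31.00 × cos φ = 19.4550 m, so Δλ = 122.4 / 19.4550 = 6.291″.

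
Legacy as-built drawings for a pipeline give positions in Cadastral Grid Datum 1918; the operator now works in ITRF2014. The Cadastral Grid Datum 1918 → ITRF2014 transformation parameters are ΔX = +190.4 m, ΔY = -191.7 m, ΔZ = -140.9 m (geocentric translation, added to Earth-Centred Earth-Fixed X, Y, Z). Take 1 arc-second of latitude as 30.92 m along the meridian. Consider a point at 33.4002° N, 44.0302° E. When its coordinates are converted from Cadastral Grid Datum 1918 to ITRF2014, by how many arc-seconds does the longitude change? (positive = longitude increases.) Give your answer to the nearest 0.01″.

Δλ = -10.47″

sin φ = 0.550484, cos φ = 0.834846, sin λ = 0.695037, cos λ = 0.718974.
East component: ΔE = −sin λ·ΔX + cos λ·ΔY = −(0.695037)(190.4) + (0.718974)(-191.7) = -270.16 m.
1° of latitude spans 3600 × 30.92 = 111312 m; at latitude φ, 1° of longitude spans that × cos φ = 92928.4 m, so Δλ = -270.16 / 92928.4 × 3600 = -10.466″.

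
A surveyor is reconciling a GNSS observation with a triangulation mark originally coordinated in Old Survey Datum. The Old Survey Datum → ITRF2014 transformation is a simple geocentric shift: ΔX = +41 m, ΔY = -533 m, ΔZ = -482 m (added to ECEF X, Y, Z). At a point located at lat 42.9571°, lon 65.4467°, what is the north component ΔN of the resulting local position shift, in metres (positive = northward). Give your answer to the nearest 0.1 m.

At φ = 42.9571°, λ = 65.4467°: sin φ = 0.681451, cos φ = 0.731864, sin λ = 0.909575, cos λ = 0.415540.
ΔN = −sin φ cos λ·ΔX − sin φ sin λ·ΔY + cos φ·ΔZ = −(0.681451)(0.415540)(41) − (0.681451)(0.909575)(-533) + (0.731864)(-482) = -34.00 m.

ΔN = -34.0 m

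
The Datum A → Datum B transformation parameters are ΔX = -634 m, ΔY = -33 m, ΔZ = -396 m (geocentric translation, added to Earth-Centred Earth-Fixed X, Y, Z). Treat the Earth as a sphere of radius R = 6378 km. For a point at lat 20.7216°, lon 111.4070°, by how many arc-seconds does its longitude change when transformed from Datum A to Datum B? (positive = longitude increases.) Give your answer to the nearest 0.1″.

Δλ = 20.8″

sin φ = 0.353827, cos φ = 0.935311, sin λ = 0.931011, cos λ = -0.364991.
East component: ΔE = −sin λ·ΔX + cos λ·ΔY = −(0.931011)(-634) + (-0.364991)(-33) = 602.31 m.
1° of latitude spans πR/180 = 111317 m; at latitude φ, 1° of longitude spans that × cos φ = 104116.1 m, so Δλ = 602.31 / 104116.1 × 3600 = 20.826″.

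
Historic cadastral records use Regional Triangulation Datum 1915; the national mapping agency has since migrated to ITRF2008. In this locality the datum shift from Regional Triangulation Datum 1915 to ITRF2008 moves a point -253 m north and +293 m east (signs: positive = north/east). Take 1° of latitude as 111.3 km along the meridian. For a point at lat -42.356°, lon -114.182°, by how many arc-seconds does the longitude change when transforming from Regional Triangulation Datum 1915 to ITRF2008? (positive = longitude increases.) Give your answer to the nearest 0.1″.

Δλ = 12.8″

At latitude -42.356°, cos φ = 0.738973.
1° of longitude at this latitude = 111.3 × cos φ = 82.25 km, so Δλ = 293.0 / 82247.7 = 0.0035624° = 12.825″.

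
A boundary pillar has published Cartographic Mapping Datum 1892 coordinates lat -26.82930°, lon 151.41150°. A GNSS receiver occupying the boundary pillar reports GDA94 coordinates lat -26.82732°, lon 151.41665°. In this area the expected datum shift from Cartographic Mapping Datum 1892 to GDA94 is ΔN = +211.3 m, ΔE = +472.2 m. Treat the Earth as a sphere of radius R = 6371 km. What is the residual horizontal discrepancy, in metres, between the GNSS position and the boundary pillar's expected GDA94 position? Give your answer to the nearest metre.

Observed coordinate differences: Δφ = +0.00198°, Δλ = +0.00515°.
Converting to metres (1° lat = 111195 m, cos φ = 0.892355): observed ΔN = 220.2 m, observed ΔE = 511.0 m.
Subtracting the expected shift leaves a residual of 220.2 − (211.3) = 8.9 m north and 511.0 − (472.2) = 38.8 m east.
Residual distance = √(8.9² + 38.8²) = 39.8 m.

40 m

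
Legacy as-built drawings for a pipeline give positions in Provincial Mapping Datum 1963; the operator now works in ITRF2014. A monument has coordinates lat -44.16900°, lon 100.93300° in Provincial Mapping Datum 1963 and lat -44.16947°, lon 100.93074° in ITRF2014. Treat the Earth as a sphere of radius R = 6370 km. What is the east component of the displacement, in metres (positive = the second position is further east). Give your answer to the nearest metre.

ΔE = -180 m

Δφ = -44.16947° − -44.16900° = -0.00047°; Δλ = 100.93074° − 100.93300° = -0.00226°.
1° along a meridian = πR/180 = 111177 m.
ΔN = Δφ × 111177 = -52.3 m; ΔE = Δλ × 111177 × cos(-44.16900°) = -0.00226 × 111177 × 0.717288 = -180.2 m.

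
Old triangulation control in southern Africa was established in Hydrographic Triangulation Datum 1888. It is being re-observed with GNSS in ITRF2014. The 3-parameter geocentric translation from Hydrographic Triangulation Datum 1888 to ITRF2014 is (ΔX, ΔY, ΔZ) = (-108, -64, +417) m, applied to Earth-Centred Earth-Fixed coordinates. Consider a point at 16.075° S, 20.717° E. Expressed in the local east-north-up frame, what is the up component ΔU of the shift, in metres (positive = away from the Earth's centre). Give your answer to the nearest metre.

ΔU = -234 m

The local up (radial) axis is (cos φ cos λ, cos φ sin λ, sin φ), giving ΔU = -97.067 − 21.755 − 115.465 = -234.29 m.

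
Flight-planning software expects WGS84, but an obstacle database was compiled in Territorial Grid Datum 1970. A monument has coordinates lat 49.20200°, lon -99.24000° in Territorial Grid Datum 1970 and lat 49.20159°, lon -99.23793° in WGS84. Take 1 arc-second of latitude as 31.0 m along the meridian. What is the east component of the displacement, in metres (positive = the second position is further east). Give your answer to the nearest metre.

ΔE = 151 m

Δφ = 49.20159° − 49.20200° = -0.00041°; Δλ = -99.23793° − -99.24000° = +0.00207°.
1° of latitude = 3600 × 31.00 = 111600 m.
ΔN = Δφ × 111600 = -45.8 m; ΔE = Δλ × 111600 × cos(49.20200°) = +0.00207 × 111600 × 0.653394 = 150.9 m.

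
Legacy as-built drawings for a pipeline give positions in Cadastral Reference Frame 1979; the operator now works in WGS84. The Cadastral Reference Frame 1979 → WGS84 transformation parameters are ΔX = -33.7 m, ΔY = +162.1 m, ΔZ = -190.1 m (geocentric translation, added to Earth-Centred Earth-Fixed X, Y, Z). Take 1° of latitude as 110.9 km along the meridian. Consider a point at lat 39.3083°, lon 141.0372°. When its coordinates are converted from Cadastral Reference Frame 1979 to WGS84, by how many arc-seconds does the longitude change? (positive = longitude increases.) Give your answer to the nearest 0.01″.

sin φ = 0.633493, cos φ = 0.773748, sin λ = 0.628816, cos λ = -0.777554.
East component: ΔE = −sin λ·ΔX + cos λ·ΔY = −(0.628816)(-33.7) + (-0.777554)(162.1) = -104.85 m.
1° of latitude spans 110900 m; at latitude φ, 1° of longitude spans that × cos φ = 85808.7 m, so Δλ = -104.85 / 85808.7 × 3600 = -4.399″.

Δλ = -4.40″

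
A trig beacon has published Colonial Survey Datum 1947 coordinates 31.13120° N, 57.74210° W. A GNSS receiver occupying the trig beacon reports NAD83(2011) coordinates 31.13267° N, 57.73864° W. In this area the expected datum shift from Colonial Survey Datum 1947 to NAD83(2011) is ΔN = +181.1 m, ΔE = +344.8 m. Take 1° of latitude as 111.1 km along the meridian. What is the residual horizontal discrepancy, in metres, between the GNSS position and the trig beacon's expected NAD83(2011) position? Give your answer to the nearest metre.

Observed coordinate differences: Δφ = +0.00147°, Δλ = +0.00346°.
Converting to metres (1° lat = 111100 m, cos φ = 0.855986): observed ΔN = 163.3 m, observed ΔE = 329.0 m.
Subtracting the expected shift leaves a residual of 163.3 − (181.1) = -17.8 m north and 329.0 − (344.8) = -15.8 m east.
Residual distance = √((-17.8)² + (-15.8)²) = 23.8 m.

24 m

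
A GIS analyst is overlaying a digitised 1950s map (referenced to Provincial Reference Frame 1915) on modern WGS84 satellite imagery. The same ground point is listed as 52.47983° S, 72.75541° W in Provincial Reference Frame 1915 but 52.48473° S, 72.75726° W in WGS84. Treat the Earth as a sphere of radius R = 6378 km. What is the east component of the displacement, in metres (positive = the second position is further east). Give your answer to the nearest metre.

Δφ = -52.48473° − -52.47983° = -0.00490°; Δλ = -72.75726° − -72.75541° = -0.00185°.
1° along a meridian = πR/180 = 111317 m.
ΔN = Δφ × 111317 = -545.5 m; ΔE = Δλ × 111317 × cos(-52.47983°) = -0.00185 × 111317 × 0.609041 = -125.4 m.

ΔE = -125 m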